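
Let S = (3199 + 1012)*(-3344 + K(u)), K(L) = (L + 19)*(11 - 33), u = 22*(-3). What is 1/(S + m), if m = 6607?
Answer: -1/9720803 ≈ -1.0287e-7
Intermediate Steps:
u = -66
K(L) = -418 - 22*L (K(L) = (19 + L)*(-22) = -418 - 22*L)
S = -9727410 (S = (3199 + 1012)*(-3344 + (-418 - 22*(-66))) = 4211*(-3344 + (-418 + 1452)) = 4211*(-3344 + 1034) = 4211*(-2310) = -9727410)
1/(S + m) = 1/(-9727410 + 6607) = 1/(-9720803) = -1/9720803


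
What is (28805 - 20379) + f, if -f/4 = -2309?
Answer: 17662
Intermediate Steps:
f = 9236 (f = -4*(-2309) = 9236)
(28805 - 20379) + f = (28805 - 20379) + 9236 = 8426 + 9236 = 17662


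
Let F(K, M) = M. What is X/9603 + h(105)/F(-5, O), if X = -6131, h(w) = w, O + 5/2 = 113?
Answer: 661679/2122263 ≈ 0.31178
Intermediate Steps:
O = 221/2 (O = -5/2 + 113 = 221/2 ≈ 110.50)
X/9603 + h(105)/F(-5, O) = -6131/9603 + 105/(221/2) = -6131*1/9603 + 105*(2/221) = -6131/9603 + 210/221 = 661679/2122263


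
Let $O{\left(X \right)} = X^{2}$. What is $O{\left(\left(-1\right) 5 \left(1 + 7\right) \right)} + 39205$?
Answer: $40805$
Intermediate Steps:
$O{\left(\left(-1\right) 5 \left(1 + 7\right) \right)} + 39205 = \left(\left(-1\right) 5 \left(1 + 7\right)\right)^{2} + 39205 = \left(\left(-5\right) 8\right)^{2} + 39205 = \left(-40\right)^{2} + 39205 = 1600 + 39205 = 40805$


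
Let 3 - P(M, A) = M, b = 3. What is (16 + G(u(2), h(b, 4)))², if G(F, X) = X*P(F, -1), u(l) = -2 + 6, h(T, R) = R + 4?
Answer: 64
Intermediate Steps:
h(T, R) = 4 + R
u(l) = 4
P(M, A) = 3 - M
G(F, X) = X*(3 - F)
(16 + G(u(2), h(b, 4)))² = (16 + (4 + 4)*(3 - 1*4))² = (16 + 8*(3 - 4))² = (16 + 8*(-1))² = (16 - 8)² = 8² = 64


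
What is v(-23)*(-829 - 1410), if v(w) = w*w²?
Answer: 27241913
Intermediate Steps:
v(w) = w³
v(-23)*(-829 - 1410) = (-23)³*(-829 - 1410) = -12167*(-2239) = 27241913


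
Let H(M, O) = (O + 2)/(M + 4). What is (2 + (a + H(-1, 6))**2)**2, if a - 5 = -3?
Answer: 45796/81 ≈ 565.38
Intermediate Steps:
a = 2 (a = 5 - 3 = 2)
H(M, O) = (2 + O)/(4 + M)
(2 + (a + H(-1, 6))**2)**2 = (2 + (2 + (2 + 6)/(4 - 1))**2)**2 = (2 + (2 + 8/3)**2)**2 = (2 + (14/3)**2)**2 = (2 + 196/9)**2 = (214/9)**2 = 45796/81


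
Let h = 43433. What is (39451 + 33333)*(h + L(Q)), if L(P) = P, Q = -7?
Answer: 3160717984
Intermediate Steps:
(39451 + 33333)*(h + L(Q)) = (39451 + 33333)*(43433 - 7) = 72784*43426 = 3160717984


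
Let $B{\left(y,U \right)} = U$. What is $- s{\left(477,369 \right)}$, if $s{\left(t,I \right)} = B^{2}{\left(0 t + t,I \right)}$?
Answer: $-136161$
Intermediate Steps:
$s{\left(t,I \right)} = I^{2}$
$- s{\left(477,369 \right)} = - 369^{2} = \left(-1\right) 136161 = -136161$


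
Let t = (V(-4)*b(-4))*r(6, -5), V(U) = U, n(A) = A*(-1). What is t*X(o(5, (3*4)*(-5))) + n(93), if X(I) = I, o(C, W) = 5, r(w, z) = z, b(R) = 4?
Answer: 307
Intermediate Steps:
n(A) = -A
t = 80 (t = -4*4*(-5) = -16*(-5) = 80)
t*X(o(5, (3*4)*(-5))) + n(93) = 80*5 - 1*93 = 400 - 93 = 307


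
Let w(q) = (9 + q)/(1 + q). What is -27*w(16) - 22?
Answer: -1049/17 ≈ -61.706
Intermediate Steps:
w(q) = (9 + q)/(1 + q)
-27*w(16) - 22 = -27*(9 + 16)/(1 + 16) - 22 = -27*25/17 - 22 = -675/17 - 22 = -1049/17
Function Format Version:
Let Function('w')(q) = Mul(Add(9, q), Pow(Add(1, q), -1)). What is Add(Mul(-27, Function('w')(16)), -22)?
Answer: Rational(-1049, 17) ≈ -61.706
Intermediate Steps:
Function('w')(q) = Mul(Pow(Add(1, q), -1), Add(9, q))
Add(Mul(-27, Function('w')(16)), -22) = Add(Mul(-27, Mul(Pow(Add(1, 16), -1), Add(9, 16))), -22) = Add(Mul(-27, Mul(Pow(17, -1), 25)), -22) = Add(Mul(-27, Mul(Rational(1, 17), 25)), -22) = Add(Mul(-27, Rational(25, 17)), -22) = Add(Rational(-675, 17), -22) = Rational(-1049, 17)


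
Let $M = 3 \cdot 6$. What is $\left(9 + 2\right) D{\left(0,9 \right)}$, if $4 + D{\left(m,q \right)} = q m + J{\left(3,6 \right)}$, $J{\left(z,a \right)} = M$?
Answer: $154$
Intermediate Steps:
$M = 18$
$J{\left(z,a \right)} = 18$
$D{\left(m,q \right)} = 14 + m q$ ($D{\left(m,q \right)} = -4 + \left(q m + 18\right) = -4 + \left(m q + 18\right) = -4 + \left(18 + m q\right) = 14 + m q$)
$\left(9 + 2\right) D{\left(0,9 \right)} = \left(9 + 2\right) \left(14 + 0 \cdot 9\right) = 11 \left(14 + 0\right) = 11 \cdot 14 = 154$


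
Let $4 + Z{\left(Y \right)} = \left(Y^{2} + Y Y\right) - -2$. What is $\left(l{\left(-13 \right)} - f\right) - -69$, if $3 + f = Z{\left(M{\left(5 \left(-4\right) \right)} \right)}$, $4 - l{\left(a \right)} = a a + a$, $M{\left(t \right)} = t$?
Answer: $-878$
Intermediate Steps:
$l{\left(a \right)} = 4 - a - a^{2}$ ($l{\left(a \right)} = 4 - \left(a a + a\right) = 4 - \left(a^{2} + a\right) = 4 - \left(a + a^{2}\right) = 4 - a - a^{2}$)
$Z{\left(Y \right)} = -2 + 2 Y^{2}$ ($Z{\left(Y \right)} = -4 - \left(-2 - Y^{2} - Y Y\right) = -4 + \left(\left(Y^{2} + Y^{2}\right) + \left(-5 + 7\right)\right) = -4 + \left(2 Y^{2} + 2\right) = -4 + \left(2 + 2 Y^{2}\right) = -2 + 2 Y^{2}$)
$f = 795$ ($f = -3 - \left(2 - 2 \left(5 \left(-4\right)\right)^{2}\right) = -3 - \left(2 - 2 \left(-20\right)^{2}\right) = -3 + \left(-2 + 2 \cdot 400\right) = -3 + \left(-2 + 800\right) = -3 + 798 = 795$)
$\left(l{\left(-13 \right)} - f\right) - -69 = \left(\left(4 - -13 - \left(-13\right)^{2}\right) - 795\right) - -69 = \left(\left(4 + 13 - 169\right) - 795\right) + 69 = \left(-152 - 795\right) + 69 = -947 + 69 = -878$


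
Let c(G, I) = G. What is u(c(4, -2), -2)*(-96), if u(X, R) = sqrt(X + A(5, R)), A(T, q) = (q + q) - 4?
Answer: -192*I ≈ -192.0*I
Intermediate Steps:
A(T, q) = -4 + 2*q (A(T, q) = 2*q - 4 = -4 + 2*q)
u(X, R) = sqrt(-4 + X + 2*R) (u(X, R) = sqrt(X + (-4 + 2*R)) = sqrt(-4 + X + 2*R))
u(c(4, -2), -2)*(-96) = sqrt(-4 + 4 + 2*(-2))*(-96) = sqrt(-4 + 4 - 4)*(-96) = sqrt(-4)*(-96) = (2*I)*(-96) = -192*I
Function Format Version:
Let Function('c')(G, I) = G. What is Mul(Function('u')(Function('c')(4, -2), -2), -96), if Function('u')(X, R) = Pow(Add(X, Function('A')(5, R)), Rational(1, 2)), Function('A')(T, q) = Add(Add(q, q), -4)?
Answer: Mul(-192, I) ≈ Mul(-192.00, I)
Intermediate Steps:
Function('A')(T, q) = Add(-4, Mul(2, q)) (Function('A')(T, q) = Add(Mul(2, q), -4) = Add(-4, Mul(2, q)))
Function('u')(X, R) = Pow(Add(-4, X, Mul(2, R)), Rational(1, 2)) (Function('u')(X, R) = Pow(Add(X, Add(-4, Mul(2, R))), Rational(1, 2)) = Pow(Add(-4, X, Mul(2, R)), Rational(1, 2)))
Mul(Function('u')(Function('c')(4, -2), -2), -96) = Mul(Pow(Add(-4, 4, Mul(2, -2)), Rational(1, 2)), -96) = Mul(Pow(Add(-4, 4, -4), Rational(1, 2)), -96) = Mul(Pow(-4, Rational(1, 2)), -96) = Mul(Mul(2, I), -96) = Mul(-192, I)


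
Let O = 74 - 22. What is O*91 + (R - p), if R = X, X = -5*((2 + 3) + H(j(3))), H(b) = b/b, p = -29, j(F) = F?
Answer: 4731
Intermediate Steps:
H(b) = 1
O = 52
X = -30 (X = -5*((2 + 3) + 1) = -5*(5 + 1) = -5*6 = -30)
R = -30
O*91 + (R - p) = 52*91 + (-30 - 1*(-29)) = 4732 + (-30 + 29) = 4732 - 1 = 4731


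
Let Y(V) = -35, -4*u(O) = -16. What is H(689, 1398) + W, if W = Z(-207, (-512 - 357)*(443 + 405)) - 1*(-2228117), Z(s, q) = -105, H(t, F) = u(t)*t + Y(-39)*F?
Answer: 2181838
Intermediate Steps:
u(O) = 4 (u(O) = -¼*(-16) = 4)
H(t, F) = -35*F + 4*t (H(t, F) = 4*t - 35*F = -35*F + 4*t)
W = 2228012 (W = -105 - 1*(-2228117) = -105 + 2228117 = 2228012)
H(689, 1398) + W = (-35*1398 + 4*689) + 2228012 = (-48930 + 2756) + 2228012 = -46174 + 2228012 = 2181838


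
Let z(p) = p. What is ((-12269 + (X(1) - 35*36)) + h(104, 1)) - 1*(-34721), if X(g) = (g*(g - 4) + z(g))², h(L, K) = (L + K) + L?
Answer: 21405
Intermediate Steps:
h(L, K) = K + 2*L (h(L, K) = (K + L) + L = K + 2*L)
X(g) = (g + g*(-4 + g))² (X(g) = (g*(g - 4) + g)² = (g*(-4 + g) + g)² = (g + g*(-4 + g))²)
((-12269 + (X(1) - 35*36)) + h(104, 1)) - 1*(-34721) = ((-12269 + (1²*(-3 + 1)² - 35*36)) + (1 + 2*104)) - 1*(-34721) = ((-12269 + (1*(-2)² - 1260)) + (1 + 208)) + 34721 = ((-12269 + (1*4 - 1260)) + 209) + 34721 = ((-12269 + (4 - 1260)) + 209) + 34721 = ((-12269 - 1256) + 209) + 34721 = (-13525 + 209) + 34721 = -13316 + 34721 = 21405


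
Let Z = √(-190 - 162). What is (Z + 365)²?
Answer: 132873 + 2920*I*√22 ≈ 1.3287e+5 + 13696.0*I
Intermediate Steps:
Z = 4*I*√22 (Z = √(-352) = 4*I*√22 ≈ 18.762*I)
(Z + 365)² = (4*I*√22 + 365)² = (365 + 4*I*√22)²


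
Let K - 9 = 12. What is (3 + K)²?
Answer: 576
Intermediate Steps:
K = 21 (K = 9 + 12 = 21)
(3 + K)² = (3 + 21)² = 24² = 576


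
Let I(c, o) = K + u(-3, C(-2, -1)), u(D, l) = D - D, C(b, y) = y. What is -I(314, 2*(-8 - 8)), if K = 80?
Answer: -80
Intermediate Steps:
u(D, l) = 0
I(c, o) = 80 (I(c, o) = 80 + 0 = 80)
-I(314, 2*(-8 - 8)) = -1*80 = -80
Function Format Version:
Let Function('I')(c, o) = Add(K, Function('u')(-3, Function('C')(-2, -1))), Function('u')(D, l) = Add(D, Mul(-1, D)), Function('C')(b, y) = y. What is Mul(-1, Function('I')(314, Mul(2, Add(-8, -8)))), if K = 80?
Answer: -80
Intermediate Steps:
Function('u')(D, l) = 0
Function('I')(c, o) = 80 (Function('I')(c, o) = Add(80, 0) = 80)
Mul(-1, Function('I')(314, Mul(2, Add(-8, -8)))) = Mul(-1, 80) = -80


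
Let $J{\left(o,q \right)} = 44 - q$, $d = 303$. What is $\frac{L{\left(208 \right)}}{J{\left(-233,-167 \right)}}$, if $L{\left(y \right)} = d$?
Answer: $\frac{303}{211} \approx 1.436$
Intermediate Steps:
$L{\left(y \right)} = 303$
$\frac{L{\left(208 \right)}}{J{\left(-233,-167 \right)}} = \frac{303}{44 - -167} = \frac{303}{44 + 167} = \frac{303}{211}$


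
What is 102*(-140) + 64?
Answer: -14216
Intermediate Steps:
102*(-140) + 64 = -14280 + 64 = -14216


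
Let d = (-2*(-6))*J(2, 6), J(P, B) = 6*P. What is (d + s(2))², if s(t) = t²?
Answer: 21904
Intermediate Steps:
d = 144 (d = (-2*(-6))*(6*2) = 12*12 = 144)
(d + s(2))² = (144 + 2²)² = (144 + 4)² = 148² = 21904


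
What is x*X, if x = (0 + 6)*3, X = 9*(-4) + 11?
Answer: -450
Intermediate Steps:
X = -25 (X = -36 + 11 = -25)
x = 18 (x = 6*3 = 18)
x*X = 18*(-25) = -450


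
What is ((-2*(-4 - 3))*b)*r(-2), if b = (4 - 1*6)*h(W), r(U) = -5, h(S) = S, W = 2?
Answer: 280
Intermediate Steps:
b = -4 (b = (4 - 1*6)*2 = (4 - 6)*2 = -2*2 = -4)
((-2*(-4 - 3))*b)*r(-2) = (-2*(-4 - 3)*(-4))*(-5) = (-2*(-7)*(-4))*(-5) = (14*(-4))*(-5) = -56*(-5) = 280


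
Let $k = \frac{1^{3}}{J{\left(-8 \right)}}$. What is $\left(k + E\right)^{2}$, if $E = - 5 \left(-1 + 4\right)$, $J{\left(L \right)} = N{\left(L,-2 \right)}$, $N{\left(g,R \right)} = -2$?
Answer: $\frac{961}{4} \approx 240.25$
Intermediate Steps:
$J{\left(L \right)} = -2$
$k = - \frac{1}{2}$ ($k = \frac{1^{3}}{-2} = 1 \left(- \frac{1}{2}\right) = - \frac{1}{2} \approx -0.5$)
$E = -15$ ($E = \left(-5\right) 3 = -15$)
$\left(k + E\right)^{2} = \left(- \frac{1}{2} - 15\right)^{2} = \left(- \frac{31}{2}\right)^{2} = \frac{961}{4}$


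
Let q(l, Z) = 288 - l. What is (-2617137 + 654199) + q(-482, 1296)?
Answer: -1962168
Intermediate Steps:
(-2617137 + 654199) + q(-482, 1296) = (-2617137 + 654199) + (288 - 1*(-482)) = -1962938 + (288 + 482) = -1962938 + 770 = -1962168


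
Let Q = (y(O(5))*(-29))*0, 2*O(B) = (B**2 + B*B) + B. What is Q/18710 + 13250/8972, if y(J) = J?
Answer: 6625/4486 ≈ 1.4768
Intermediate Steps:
O(B) = B**2 + B/2 (O(B) = ((B**2 + B*B) + B)/2 = ((B**2 + B**2) + B)/2 = (2*B**2 + B)/2 = (B + 2*B**2)/2 = B**2 + B/2)
Q = 0 (Q = ((5*(1/2 + 5))*(-29))*0 = ((5*(11/2))*(-29))*0 = ((55/2)*(-29))*0 = -1595/2*0 = 0)
Q/18710 + 13250/8972 = 0/18710 + 13250/8972 = 0*(1/18710) + 13250*(1/8972) = 0 + 6625/4486 = 6625/4486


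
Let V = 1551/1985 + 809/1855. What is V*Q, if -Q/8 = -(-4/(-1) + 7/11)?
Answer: 365810352/8100785 ≈ 45.157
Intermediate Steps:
V = 896594/736435 (V = 1551*(1/1985) + 809*(1/1855) = 1551/1985 + 809/1855 = 896594/736435 ≈ 1.2175)
Q = 408/11 (Q = -(-8)*(-4/(-1) + 7/11) = -(-8)*(-4*(-1) + 7*(1/11)) = -(-8)*(4 + 7/11) = -(-8)*51/11 = -8*(-51/11) = 408/11 ≈ 37.091)
V*Q = (896594/736435)*(408/11) = 365810352/8100785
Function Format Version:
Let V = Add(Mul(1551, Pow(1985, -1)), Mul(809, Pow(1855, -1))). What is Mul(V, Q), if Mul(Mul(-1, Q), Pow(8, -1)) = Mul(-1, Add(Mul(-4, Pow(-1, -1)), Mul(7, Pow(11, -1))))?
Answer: Rational(365810352, 8100785) ≈ 45.157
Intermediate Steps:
V = Rational(896594, 736435) (V = Add(Mul(1551, Rational(1, 1985)), Mul(809, Rational(1, 1855))) = Add(Rational(1551, 1985), Rational(809, 1855)) = Rational(896594, 736435) ≈ 1.2175)
Q = Rational(408, 11) (Q = Mul(-8, Mul(-1, Add(Mul(-4, Pow(-1, -1)), Mul(7, Pow(11, -1))))) = Mul(-8, Mul(-1, Add(Mul(-4, -1), Mul(7, Rational(1, 11))))) = Mul(-8, Mul(-1, Add(4, Rational(7, 11)))) = Mul(-8, Mul(-1, Rational(51, 11))) = Mul(-8, Rational(-51, 11)) = Rational(408, 11) ≈ 37.091)
Mul(V, Q) = Mul(Rational(896594, 736435), Rational(408, 11)) = Rational(365810352, 8100785)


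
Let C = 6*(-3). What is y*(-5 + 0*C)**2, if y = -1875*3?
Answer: -140625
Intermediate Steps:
C = -18
y = -5625
y*(-5 + 0*C)**2 = -5625*(-5 + 0*(-18))**2 = -5625*(-5 + 0)**2 = -5625*(-5)**2 = -5625*25 = -140625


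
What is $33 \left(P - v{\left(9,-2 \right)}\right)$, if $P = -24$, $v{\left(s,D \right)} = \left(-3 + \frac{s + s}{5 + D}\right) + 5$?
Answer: $-1056$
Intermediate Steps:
$v{\left(s,D \right)} = 2 + \frac{2 s}{5 + D}$ ($v{\left(s,D \right)} = \left(-3 + \frac{2 s}{5 + D}\right) + 5 = 2 + \frac{2 s}{5 + D}$)
$33 \left(P - v{\left(9,-2 \right)}\right) = 33 \left(-24 - \frac{2 \left(5 - 2 + 9\right)}{5 - 2}\right) = 33 \left(-24 - 2 \cdot \frac{1}{3} \cdot 12\right) = 33 \left(-24 - 8\right) = 33 \left(-32\right) = -1056$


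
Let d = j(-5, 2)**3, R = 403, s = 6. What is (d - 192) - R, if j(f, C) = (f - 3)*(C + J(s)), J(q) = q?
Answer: -262739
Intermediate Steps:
j(f, C) = (-3 + f)*(6 + C) (j(f, C) = (f - 3)*(C + 6) = (-3 + f)*(6 + C))
d = -262144 (d = (-18 - 3*2 + 6*(-5) + 2*(-5))**3 = (-18 - 6 - 30 - 10)**3 = (-64)**3 = -262144)
(d - 192) - R = (-262144 - 192) - 1*403 = -262336 - 403 = -262739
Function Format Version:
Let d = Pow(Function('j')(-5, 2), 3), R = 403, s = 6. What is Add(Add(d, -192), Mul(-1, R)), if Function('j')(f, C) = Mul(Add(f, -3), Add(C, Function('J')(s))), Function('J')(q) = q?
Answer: -262739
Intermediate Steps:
Function('j')(f, C) = Mul(Add(-3, f), Add(6, C)) (Function('j')(f, C) = Mul(Add(f, -3), Add(C, 6)) = Mul(Add(-3, f), Add(6, C)))
d = -262144 (d = Pow(Add(-18, Mul(-3, 2), Mul(6, -5), Mul(2, -5)), 3) = Pow(Add(-18, -6, -30, -10), 3) = Pow(-64, 3) = -262144)
Add(Add(d, -192), Mul(-1, R)) = Add(Add(-262144, -192), Mul(-1, 403)) = Add(-262336, -403) = -262739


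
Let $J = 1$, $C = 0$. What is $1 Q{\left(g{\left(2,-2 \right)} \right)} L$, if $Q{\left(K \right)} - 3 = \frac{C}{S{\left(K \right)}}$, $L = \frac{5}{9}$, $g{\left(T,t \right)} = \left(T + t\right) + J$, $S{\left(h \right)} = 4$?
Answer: $\frac{5}{3} \approx 1.6667$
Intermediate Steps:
$g{\left(T,t \right)} = 1 + T + t$ ($g{\left(T,t \right)} = \left(T + t\right) + 1 = 1 + T + t$)
$L = \frac{5}{9}$ ($L = 5 \cdot \frac{1}{9} = \frac{5}{9} \approx 0.55556$)
$Q{\left(K \right)} = 3$ ($Q{\left(K \right)} = 3 + \frac{0}{4} = 3 + 0 \cdot \frac{1}{4} = 3 + 0 = 3$)
$1 Q{\left(g{\left(2,-2 \right)} \right)} L = 1 \cdot 3 \cdot \frac{5}{9} = 3 \cdot \frac{5}{9} = \frac{5}{3}$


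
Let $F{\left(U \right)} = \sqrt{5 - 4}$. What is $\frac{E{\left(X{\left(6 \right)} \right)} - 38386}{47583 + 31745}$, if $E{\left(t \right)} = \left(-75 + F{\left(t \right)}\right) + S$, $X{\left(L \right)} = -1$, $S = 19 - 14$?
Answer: $- \frac{38455}{79328} \approx -0.48476$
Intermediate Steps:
$F{\left(U \right)} = 1$ ($F{\left(U \right)} = \sqrt{1} = 1$)
$S = 5$
$E{\left(t \right)} = -69$ ($E{\left(t \right)} = \left(-75 + 1\right) + 5 = -74 + 5 = -69$)
$\frac{E{\left(X{\left(6 \right)} \right)} - 38386}{47583 + 31745} = \frac{-69 - 38386}{47583 + 31745} = - \frac{38455}{79328}$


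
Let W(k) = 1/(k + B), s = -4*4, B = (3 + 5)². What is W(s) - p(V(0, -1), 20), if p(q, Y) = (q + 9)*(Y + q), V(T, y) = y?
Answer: -7295/48 ≈ -151.98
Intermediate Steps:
p(q, Y) = (9 + q)*(Y + q)
B = 64 (B = 8² = 64)
s = -16
W(k) = 1/(64 + k) (W(k) = 1/(k + 64) = 1/(64 + k))
W(s) - p(V(0, -1), 20) = 1/(64 - 16) - ((-1)² + 9*20 + 9*(-1) + 20*(-1)) = 1/48 - (1 + 180 - 9 - 20) = 1/48 - 1*152 = 1/48 - 152 = -7295/48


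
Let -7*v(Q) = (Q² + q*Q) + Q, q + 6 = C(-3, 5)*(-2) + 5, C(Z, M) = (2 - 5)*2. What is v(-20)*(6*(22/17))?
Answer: -21120/119 ≈ -177.48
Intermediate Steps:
C(Z, M) = -6 (C(Z, M) = -3*2 = -6)
q = 11 (q = -6 + (-6*(-2) + 5) = -6 + (12 + 5) = -6 + 17 = 11)
v(Q) = -12*Q/7 - Q²/7 (v(Q) = -((Q² + 11*Q) + Q)/7 = -(Q² + 12*Q)/7 = -12*Q/7 - Q²/7)
v(-20)*(6*(22/17)) = (-⅐*(-20)*(12 - 20))*(6*(22/17)) = (-⅐*(-20)*(-8))*(6*(22*(1/17))) = -960*22/(7*17) = -160/7*132/17 = -21120/119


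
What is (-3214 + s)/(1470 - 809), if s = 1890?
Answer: -1324/661 ≈ -2.0030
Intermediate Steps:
(-3214 + s)/(1470 - 809) = (-3214 + 1890)/(1470 - 809) = -1324/661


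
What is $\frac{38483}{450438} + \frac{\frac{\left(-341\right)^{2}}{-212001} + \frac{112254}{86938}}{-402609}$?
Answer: $\frac{47592588525761092633}{557076456735281892666} \approx 0.085433$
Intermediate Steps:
$\frac{38483}{450438} + \frac{\frac{\left(-341\right)^{2}}{-212001} + \frac{112254}{86938}}{-402609} = 38483 \cdot \frac{1}{450438} + \left(116281 \left(- \frac{1}{212001}\right) + 112254 \cdot \frac{1}{86938}\right) \left(- \frac{1}{402609}\right) = \frac{38483}{450438} + \left(- \frac{116281}{212001} + \frac{56127}{43469}\right) \left(- \frac{1}{402609}\right) = \frac{38483}{450438} + \frac{6844361338}{9215471469} \left(- \frac{1}{402609}\right) = \frac{38483}{450438} - \frac{6844361338}{3710231752662621} = \frac{47592588525761092633}{557076456735281892666}$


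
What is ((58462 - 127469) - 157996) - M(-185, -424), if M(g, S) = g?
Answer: -226818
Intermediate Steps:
((58462 - 127469) - 157996) - M(-185, -424) = ((58462 - 127469) - 157996) - 1*(-185) = (-69007 - 157996) + 185 = -227003 + 185 = -226818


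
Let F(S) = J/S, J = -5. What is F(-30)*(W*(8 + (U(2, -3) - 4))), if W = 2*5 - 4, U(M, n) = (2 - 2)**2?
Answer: 4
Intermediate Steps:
U(M, n) = 0 (U(M, n) = 0**2 = 0)
W = 6 (W = 10 - 4 = 6)
F(S) = -5/S
F(-30)*(W*(8 + (U(2, -3) - 4))) = (-5/(-30))*(6*(8 + (0 - 4))) = (-5*(-1/30))*(6*(8 - 4)) = (6*4)/6 = (1/6)*24 = 4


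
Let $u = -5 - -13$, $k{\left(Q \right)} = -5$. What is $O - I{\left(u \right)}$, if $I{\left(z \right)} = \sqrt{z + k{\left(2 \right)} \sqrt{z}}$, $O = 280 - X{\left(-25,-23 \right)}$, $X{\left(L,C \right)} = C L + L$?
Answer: $-270 - \sqrt{8 - 10 \sqrt{2}} \approx -270.0 - 2.4783 i$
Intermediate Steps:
$X{\left(L,C \right)} = L + C L$
$u = 8$ ($u = -5 + 13 = 8$)
$O = -270$ ($O = 280 - - 25 \left(1 - 23\right) = 280 - \left(-25\right) \left(-22\right) = 280 - 550 = -270$)
$I{\left(z \right)} = \sqrt{z - 5 \sqrt{z}}$
$O - I{\left(u \right)} = -270 - \sqrt{8 - 5 \sqrt{8}} = -270 - \sqrt{8 - 5 \cdot 2 \sqrt{2}} = -270 - \sqrt{8 - 10 \sqrt{2}}$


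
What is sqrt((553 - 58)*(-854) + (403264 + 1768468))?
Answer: sqrt(1749002) ≈ 1322.5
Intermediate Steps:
sqrt((553 - 58)*(-854) + (403264 + 1768468)) = sqrt(495*(-854) + 2171732) = sqrt(-422730 + 2171732) = sqrt(1749002)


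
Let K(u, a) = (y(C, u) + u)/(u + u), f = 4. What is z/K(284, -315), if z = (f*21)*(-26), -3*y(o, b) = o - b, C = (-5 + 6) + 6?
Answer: -3721536/1129 ≈ -3296.3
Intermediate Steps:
C = 7 (C = 1 + 6 = 7)
y(o, b) = -o/3 + b/3 (y(o, b) = -(o - b)/3 = -o/3 + b/3)
K(u, a) = (-7/3 + 4*u/3)/(2*u) (K(u, a) = ((-⅓*7 + u/3) + u)/(u + u) = ((-7/3 + u/3) + u)/((2*u)) = (-7/3 + 4*u/3)*(1/(2*u)) = (-7/3 + 4*u/3)/(2*u))
z = -2184 (z = (4*21)*(-26) = 84*(-26) = -2184)
z/K(284, -315) = -2184*1704/(-7 + 4*284) = -2184*1704/(-7 + 1136) = -2184/((⅙)*(1/284)*1129) = -2184/1129/1704 = -2184*1704/1129 = -3721536/1129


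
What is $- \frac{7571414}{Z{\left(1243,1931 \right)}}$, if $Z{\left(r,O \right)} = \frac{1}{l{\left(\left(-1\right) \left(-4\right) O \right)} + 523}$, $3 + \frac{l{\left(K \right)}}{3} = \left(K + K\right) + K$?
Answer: $-530226122420$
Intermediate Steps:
$l{\left(K \right)} = -9 + 9 K$ ($l{\left(K \right)} = -9 + 3 \left(\left(K + K\right) + K\right) = -9 + 3 \left(2 K + K\right) = -9 + 3 \cdot 3 K = -9 + 9 K$)
$Z{\left(r,O \right)} = \frac{1}{514 + 36 O}$ ($Z{\left(r,O \right)} = \frac{1}{\left(-9 + 9 \left(-1\right) \left(-4\right) O\right) + 523} = \frac{1}{\left(-9 + 9 \cdot 4 O\right) + 523} = \frac{1}{\left(-9 + 36 O\right) + 523} = \frac{1}{514 + 36 O}$)
$- \frac{7571414}{Z{\left(1243,1931 \right)}} = - \frac{7571414}{\frac{1}{2} \frac{1}{257 + 18 \cdot 1931}} = - \frac{7571414}{\frac{1}{2} \frac{1}{257 + 34758}} = - \frac{7571414}{\frac{1}{2} \cdot \frac{1}{35015}} = - 7571414 \frac{1}{\frac{1}{70030}} = \left(-7571414\right) 70030 = -530226122420$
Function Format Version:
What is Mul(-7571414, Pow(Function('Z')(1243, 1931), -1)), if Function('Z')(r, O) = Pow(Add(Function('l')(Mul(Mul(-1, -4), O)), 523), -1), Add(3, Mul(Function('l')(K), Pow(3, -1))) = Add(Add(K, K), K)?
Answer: -530226122420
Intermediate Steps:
Function('l')(K) = Add(-9, Mul(9, K)) (Function('l')(K) = Add(-9, Mul(3, Add(Add(K, K), K))) = Add(-9, Mul(3, Add(Mul(2, K), K))) = Add(-9, Mul(3, Mul(3, K))) = Add(-9, Mul(9, K)))
Function('Z')(r, O) = Pow(Add(514, Mul(36, O)), -1) (Function('Z')(r, O) = Pow(Add(Add(-9, Mul(9, Mul(Mul(-1, -4), O))), 523), -1) = Pow(Add(Add(-9, Mul(9, Mul(4, O))), 523), -1) = Pow(Add(Add(-9, Mul(36, O)), 523), -1) = Pow(Add(514, Mul(36, O)), -1))
Mul(-7571414, Pow(Function('Z')(1243, 1931), -1)) = Mul(-7571414, Pow(Mul(Rational(1, 2), Pow(Add(257, Mul(18, 1931)), -1)), -1)) = Mul(-7571414, Pow(Mul(Rational(1, 2), Pow(Add(257, 34758), -1)), -1)) = Mul(-7571414, Pow(Mul(Rational(1, 2), Pow(35015, -1)), -1)) = Mul(-7571414, Pow(Mul(Rational(1, 2), Rational(1, 35015)), -1)) = Mul(-7571414, Pow(Rational(1, 70030), -1)) = Mul(-7571414, 70030) = -530226122420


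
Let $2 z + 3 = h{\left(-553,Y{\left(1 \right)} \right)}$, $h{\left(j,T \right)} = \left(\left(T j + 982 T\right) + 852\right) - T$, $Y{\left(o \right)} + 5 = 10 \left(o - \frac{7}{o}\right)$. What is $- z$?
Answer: $\frac{26971}{2} \approx 13486.0$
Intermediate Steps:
$Y{\left(o \right)} = -5 - \frac{70}{o} + 10 o$ ($Y{\left(o \right)} = -5 + 10 \left(o - \frac{7}{o}\right) = -5 + \left(- \frac{70}{o} + 10 o\right) = -5 - \frac{70}{o} + 10 o$)
$h{\left(j,T \right)} = 852 + 981 T + T j$ ($h{\left(j,T \right)} = \left(\left(982 T + T j\right) + 852\right) - T = \left(852 + 982 T + T j\right) - T = 852 + 981 T + T j$)
$z = - \frac{26971}{2}$ ($z = - \frac{3}{2} + \frac{852 + 981 \left(-5 - \frac{70}{1} + 10 \cdot 1\right) + \left(-5 - \frac{70}{1} + 10 \cdot 1\right) \left(-553\right)}{2} = - \frac{3}{2} + \frac{852 + 981 \left(-5 - 70 + 10\right) + \left(-5 - 70 + 10\right) \left(-553\right)}{2} = - \frac{3}{2} + \frac{852 + 981 \left(-65\right) - -35945}{2} = - \frac{3}{2} + \frac{852 - 63765 + 35945}{2} = - \frac{3}{2} + \frac{1}{2} \left(-26968\right) = - \frac{3}{2} - 13484 = - \frac{26971}{2} \approx -13486.0$)
$- z = \left(-1\right) \left(- \frac{26971}{2}\right) = \frac{26971}{2}$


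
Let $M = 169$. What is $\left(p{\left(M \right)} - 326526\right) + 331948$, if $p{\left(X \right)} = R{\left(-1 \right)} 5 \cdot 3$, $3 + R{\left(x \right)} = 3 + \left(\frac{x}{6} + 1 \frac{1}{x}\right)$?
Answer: $\frac{10809}{2} \approx 5404.5$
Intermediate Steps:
$R{\left(x \right)} = \frac{1}{x} + \frac{x}{6}$ ($R{\left(x \right)} = -3 + \left(3 + \left(\frac{x}{6} + 1 \frac{1}{x}\right)\right) = -3 + \left(3 + \left(x \frac{1}{6} + \frac{1}{x}\right)\right) = -3 + \left(3 + \left(\frac{x}{6} + \frac{1}{x}\right)\right) = -3 + \left(3 + \left(\frac{1}{x} + \frac{x}{6}\right)\right) = -3 + \left(3 + \frac{1}{x} + \frac{x}{6}\right) = \frac{1}{x} + \frac{x}{6}$)
$p{\left(X \right)} = - \frac{35}{2}$ ($p{\left(X \right)} = \left(\frac{1}{-1} + \frac{1}{6} \left(-1\right)\right) 5 \cdot 3 = \left(-1 - \frac{1}{6}\right) 5 \cdot 3 = \left(- \frac{7}{6}\right) 5 \cdot 3 = \left(- \frac{35}{6}\right) 3 = - \frac{35}{2}$)
$\left(p{\left(M \right)} - 326526\right) + 331948 = \left(- \frac{35}{2} - 326526\right) + 331948 = - \frac{653087}{2} + 331948 = \frac{10809}{2}$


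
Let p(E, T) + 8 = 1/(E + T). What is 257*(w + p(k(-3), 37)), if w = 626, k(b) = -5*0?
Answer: 5876819/37 ≈ 1.5883e+5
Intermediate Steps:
k(b) = 0
p(E, T) = -8 + 1/(E + T)
257*(w + p(k(-3), 37)) = 257*(626 + (1 - 8*0 - 8*37)/(0 + 37)) = 257*(626 + (1 + 0 - 296)/37) = 257*(626 + (1/37)*(-295)) = 257*(626 - 295/37) = 257*(22867/37) = 5876819/37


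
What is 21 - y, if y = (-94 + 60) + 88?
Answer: -33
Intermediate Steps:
y = 54 (y = -34 + 88 = 54)
21 - y = 21 - 1*54 = 21 - 54 = -33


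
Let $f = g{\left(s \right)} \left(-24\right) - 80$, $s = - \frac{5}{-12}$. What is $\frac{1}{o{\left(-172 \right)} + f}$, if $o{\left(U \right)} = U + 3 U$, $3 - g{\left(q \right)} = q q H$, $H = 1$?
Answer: $- \frac{6}{5015} \approx -0.0011964$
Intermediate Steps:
$s = \frac{5}{12}$ ($s = \left(-5\right) \left(- \frac{1}{12}\right) = \frac{5}{12} \approx 0.41667$)
$g{\left(q \right)} = 3 - q^{2}$ ($g{\left(q \right)} = 3 - q q 1 = 3 - q^{2} \cdot 1 = 3 - q^{2}$)
$o{\left(U \right)} = 4 U$
$f = - \frac{887}{6}$ ($f = \left(3 - \left(\frac{5}{12}\right)^{2}\right) \left(-24\right) - 80 = \left(3 - \frac{25}{144}\right) \left(-24\right) - 80 = \frac{407}{144} \left(-24\right) - 80 = - \frac{407}{6} - 80 = - \frac{887}{6} \approx -147.83$)
$\frac{1}{o{\left(-172 \right)} + f} = \frac{1}{4 \left(-172\right) - \frac{887}{6}} = \frac{1}{-688 - \frac{887}{6}} = \frac{1}{- \frac{5015}{6}} = - \frac{6}{5015}$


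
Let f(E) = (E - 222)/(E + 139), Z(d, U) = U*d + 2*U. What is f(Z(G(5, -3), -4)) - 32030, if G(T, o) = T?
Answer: -3555580/111 ≈ -32032.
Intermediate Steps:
Z(d, U) = 2*U + U*d
f(E) = (-222 + E)/(139 + E)
f(Z(G(5, -3), -4)) - 32030 = (-222 - 4*(2 + 5))/(139 - 4*(2 + 5)) - 32030 = (-222 - 4*7)/(139 - 4*7) - 32030 = (-222 - 28)/(139 - 28) - 32030 = -250/111 - 32030 = -3555580/111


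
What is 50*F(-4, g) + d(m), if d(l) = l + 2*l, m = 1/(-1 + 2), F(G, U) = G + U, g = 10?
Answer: 303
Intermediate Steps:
m = 1 (m = 1/1 = 1)
d(l) = 3*l
50*F(-4, g) + d(m) = 50*(-4 + 10) + 3*1 = 50*6 + 3 = 300 + 3 = 303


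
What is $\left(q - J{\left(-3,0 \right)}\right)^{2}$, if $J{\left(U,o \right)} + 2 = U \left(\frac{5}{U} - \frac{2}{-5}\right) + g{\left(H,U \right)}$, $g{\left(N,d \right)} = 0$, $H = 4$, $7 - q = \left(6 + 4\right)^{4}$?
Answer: $\frac{2497400676}{25} \approx 9.9896 \cdot 10^{7}$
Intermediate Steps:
$q = -9993$ ($q = 7 - \left(6 + 4\right)^{4} = 7 - 10^{4} = 7 - 10000 = -9993$)
$J{\left(U,o \right)} = -2 + U \left(\frac{2}{5} + \frac{5}{U}\right)$ ($J{\left(U,o \right)} = -2 + \left(U \left(\frac{5}{U} - \frac{2}{-5}\right) + 0\right) = -2 + \left(U \left(\frac{5}{U} - - \frac{2}{5}\right) + 0\right) = -2 + \left(U \left(\frac{5}{U} + \frac{2}{5}\right) + 0\right) = -2 + \left(U \left(\frac{2}{5} + \frac{5}{U}\right) + 0\right) = -2 + U \left(\frac{2}{5} + \frac{5}{U}\right)$)
$\left(q - J{\left(-3,0 \right)}\right)^{2} = \left(-9993 - \left(3 + \frac{2}{5} \left(-3\right)\right)\right)^{2} = \left(-9993 - \left(3 - \frac{6}{5}\right)\right)^{2} = \left(-9993 - \frac{9}{5}\right)^{2} = \left(- \frac{49974}{5}\right)^{2} = \frac{2497400676}{25}$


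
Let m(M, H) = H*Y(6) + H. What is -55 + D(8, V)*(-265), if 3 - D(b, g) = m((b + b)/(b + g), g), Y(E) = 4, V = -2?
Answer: -3500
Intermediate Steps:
m(M, H) = 5*H (m(M, H) = H*4 + H = 4*H + H = 5*H)
D(b, g) = 3 - 5*g
-55 + D(8, V)*(-265) = -55 + (3 - 5*(-2))*(-265) = -55 + (3 + 10)*(-265) = -55 + 13*(-265) = -55 - 3445 = -3500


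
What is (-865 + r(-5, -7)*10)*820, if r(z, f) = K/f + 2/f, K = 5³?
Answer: -6006500/7 ≈ -8.5807e+5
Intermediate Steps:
K = 125
r(z, f) = 127/f (r(z, f) = 125/f + 2/f = 127/f)
(-865 + r(-5, -7)*10)*820 = (-865 + (127/(-7))*10)*820 = (-865 + (127*(-⅐))*10)*820 = (-865 - 127/7*10)*820 = (-865 - 1270/7)*820 = -7325/7*820 = -6006500/7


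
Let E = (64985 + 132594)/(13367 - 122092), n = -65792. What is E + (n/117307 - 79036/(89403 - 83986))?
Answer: -1172342283294101/69089520765775 ≈ -16.968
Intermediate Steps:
E = -197579/108725 (E = 197579/(-108725) = 197579*(-1/108725) = -197579/108725 ≈ -1.8172)
E + (n/117307 - 79036/(89403 - 83986)) = -197579/108725 + (-65792/117307 - 79036/(89403 - 83986)) = -197579/108725 + (-65792*1/117307 - 79036/5417) = -197579/108725 + (-65792/117307 - 79036*1/5417) = -197579/108725 + (-65792/117307 - 79036/5417) = -197579/108725 - 9627871316/635452019 = -1172342283294101/69089520765775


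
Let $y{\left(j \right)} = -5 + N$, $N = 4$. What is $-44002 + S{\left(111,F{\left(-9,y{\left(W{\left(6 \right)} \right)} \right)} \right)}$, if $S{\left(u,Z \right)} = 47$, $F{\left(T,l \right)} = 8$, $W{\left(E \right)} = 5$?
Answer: $-43955$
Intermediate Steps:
$y{\left(j \right)} = -1$ ($y{\left(j \right)} = -5 + 4 = -1$)
$-44002 + S{\left(111,F{\left(-9,y{\left(W{\left(6 \right)} \right)} \right)} \right)} = -44002 + 47 = -43955$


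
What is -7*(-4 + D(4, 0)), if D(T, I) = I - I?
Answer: 28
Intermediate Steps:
D(T, I) = 0
-7*(-4 + D(4, 0)) = -7*(-4 + 0) = -7*(-4) = 28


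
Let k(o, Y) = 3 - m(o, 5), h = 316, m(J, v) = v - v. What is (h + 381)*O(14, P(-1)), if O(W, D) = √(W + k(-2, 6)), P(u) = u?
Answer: 697*√17 ≈ 2873.8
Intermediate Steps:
m(J, v) = 0
k(o, Y) = 3 (k(o, Y) = 3 - 1*0 = 3 + 0 = 3)
O(W, D) = √(3 + W) (O(W, D) = √(W + 3) = √(3 + W))
(h + 381)*O(14, P(-1)) = (316 + 381)*√(3 + 14) = 697*√17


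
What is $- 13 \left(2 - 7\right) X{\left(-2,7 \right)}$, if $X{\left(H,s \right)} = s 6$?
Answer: $2730$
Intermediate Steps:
$X{\left(H,s \right)} = 6 s$
$- 13 \left(2 - 7\right) X{\left(-2,7 \right)} = - 13 \left(2 - 7\right) 6 \cdot 7 = - 13 \left(2 - 7\right) 42 = \left(-13\right) \left(-5\right) 42 = 65 \cdot 42 = 2730$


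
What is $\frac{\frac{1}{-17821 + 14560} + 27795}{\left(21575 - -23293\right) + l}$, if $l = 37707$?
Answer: $\frac{90639494}{269277075} \approx 0.3366$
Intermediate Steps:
$\frac{\frac{1}{-17821 + 14560} + 27795}{\left(21575 - -23293\right) + l} = \frac{\frac{1}{-17821 + 14560} + 27795}{\left(21575 - -23293\right) + 37707} = \frac{\frac{1}{-3261} + 27795}{\left(21575 + 23293\right) + 37707} = \frac{- \frac{1}{3261} + 27795}{44868 + 37707} = \frac{90639494}{3261 \cdot 82575} = \frac{90639494}{3261} \cdot \frac{1}{82575} = \frac{90639494}{269277075}$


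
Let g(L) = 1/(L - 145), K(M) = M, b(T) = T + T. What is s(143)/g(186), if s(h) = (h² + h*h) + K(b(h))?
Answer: 1688544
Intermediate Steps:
b(T) = 2*T
g(L) = 1/(-145 + L)
s(h) = 2*h + 2*h² (s(h) = (h² + h*h) + 2*h = (h² + h²) + 2*h = 2*h² + 2*h = 2*h + 2*h²)
s(143)/g(186) = (2*143*(1 + 143))/(1/(-145 + 186)) = (2*143*144)/(1/41) = 41184/(1/41) = 41184*41 = 1688544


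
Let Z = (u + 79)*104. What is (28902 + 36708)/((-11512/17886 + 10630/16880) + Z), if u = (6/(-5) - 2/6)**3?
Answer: 1114238686770000/133162854908621 ≈ 8.3675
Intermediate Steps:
u = -12167/3375 (u = (6*(-1/5) - 2*1/6)**3 = (-6/5 - 1/3)**3 = (-23/15)**3 = -12167/3375 ≈ -3.6050)
Z = 26463632/3375 (Z = (-12167/3375 + 79)*104 = (254458/3375)*104 = 26463632/3375 ≈ 7841.1)
(28902 + 36708)/((-11512/17886 + 10630/16880) + Z) = (28902 + 36708)/((-11512/17886 + 10630/16880) + 26463632/3375) = 65610/((-11512*1/17886 + 10630*(1/16880)) + 26463632/3375) = 65610/((-5756/8943 + 1063/1688) + 26463632/3375) = 65610/(-209719/15095784 + 26463632/3375) = 65610/(133162854908621/16982757000) = 65610*(16982757000/133162854908621) = 1114238686770000/133162854908621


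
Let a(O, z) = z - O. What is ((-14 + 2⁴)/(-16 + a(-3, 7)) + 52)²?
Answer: 24025/9 ≈ 2669.4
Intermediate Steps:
((-14 + 2⁴)/(-16 + a(-3, 7)) + 52)² = ((-14 + 2⁴)/(-16 + (7 - 1*(-3))) + 52)² = ((-14 + 16)/(-16 + (7 + 3)) + 52)² = (2/(-16 + 10) + 52)² = (2/(-6) + 52)² = (2*(-⅙) + 52)² = (-⅓ + 52)² = (155/3)² = 24025/9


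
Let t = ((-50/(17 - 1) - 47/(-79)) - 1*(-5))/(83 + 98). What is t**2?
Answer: 2436721/13085529664 ≈ 0.00018621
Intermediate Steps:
t = 1561/114392 (t = ((-50/16 - 47*(-1/79)) + 5)/181 = ((-50*1/16 + 47/79) + 5)*(1/181) = ((-25/8 + 47/79) + 5)*(1/181) = (-1599/632 + 5)*(1/181) = (1561/632)*(1/181) = 1561/114392 ≈ 0.013646)
t**2 = (1561/114392)**2 = 2436721/13085529664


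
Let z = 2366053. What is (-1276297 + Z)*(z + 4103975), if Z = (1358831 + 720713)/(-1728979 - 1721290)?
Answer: -28491221545698886236/3450269 ≈ -8.2577e+12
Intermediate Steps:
Z = -2079544/3450269 (Z = 2079544/(-3450269) = 2079544*(-1/3450269) = -2079544/3450269 ≈ -0.60272)
(-1276297 + Z)*(z + 4103975) = (-1276297 - 2079544/3450269)*(2366053 + 4103975) = -4403570053437/3450269*6470028 = -28491221545698886236/3450269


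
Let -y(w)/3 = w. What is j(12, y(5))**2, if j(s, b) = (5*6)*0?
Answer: 0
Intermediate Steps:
y(w) = -3*w
j(s, b) = 0 (j(s, b) = 30*0 = 0)
j(12, y(5))**2 = 0**2 = 0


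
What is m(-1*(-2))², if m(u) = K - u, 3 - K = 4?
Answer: 9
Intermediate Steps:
K = -1 (K = 3 - 1*4 = 3 - 4 = -1)
m(u) = -1 - u
m(-1*(-2))² = (-1 - (-1)*(-2))² = (-1 - 1*2)² = (-1 - 2)² = (-3)² = 9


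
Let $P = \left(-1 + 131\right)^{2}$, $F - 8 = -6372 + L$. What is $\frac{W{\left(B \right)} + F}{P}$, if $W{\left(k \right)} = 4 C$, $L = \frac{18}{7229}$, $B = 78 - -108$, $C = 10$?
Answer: $- \frac{22858089}{61085050} \approx -0.3742$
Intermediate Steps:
$B = 186$ ($B = 78 + 108 = 186$)
$L = \frac{18}{7229}$ ($L = 18 \cdot \frac{1}{7229} = \frac{18}{7229} \approx 0.00249$)
$W{\left(k \right)} = 40$ ($W{\left(k \right)} = 4 \cdot 10 = 40$)
$F = - \frac{46005338}{7229}$ ($F = 8 + \left(-6372 + \frac{18}{7229}\right) = 8 - \frac{46063170}{7229} = - \frac{46005338}{7229} \approx -6364.0$)
$P = 16900$ ($P = 130^{2} = 16900$)
$\frac{W{\left(B \right)} + F}{P} = \frac{40 - \frac{46005338}{7229}}{16900} = \left(- \frac{45716178}{7229}\right) \frac{1}{16900} = - \frac{22858089}{61085050}$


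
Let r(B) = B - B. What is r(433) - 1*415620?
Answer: -415620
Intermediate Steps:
r(B) = 0
r(433) - 1*415620 = 0 - 1*415620 = 0 - 415620 = -415620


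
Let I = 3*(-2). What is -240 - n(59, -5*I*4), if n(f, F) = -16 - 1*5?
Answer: -219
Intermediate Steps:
I = -6
n(f, F) = -21 (n(f, F) = -16 - 5 = -21)
-240 - n(59, -5*I*4) = -240 - 1*(-21) = -240 + 21 = -219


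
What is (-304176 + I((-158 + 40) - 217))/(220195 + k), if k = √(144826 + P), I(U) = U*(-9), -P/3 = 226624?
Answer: -22104715465/16162124357 + 100387*I*√535046/16162124357 ≈ -1.3677 + 0.0045433*I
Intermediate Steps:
P = -679872 (P = -3*226624 = -679872)
I(U) = -9*U
k = I*√535046 (k = √(144826 - 679872) = √(-535046) = I*√535046 ≈ 731.47*I)
(-304176 + I((-158 + 40) - 217))/(220195 + k) = (-304176 - 9*((-158 + 40) - 217))/(220195 + I*√535046) = (-304176 - 9*(-118 - 217))/(220195 + I*√535046) = (-304176 - 9*(-335))/(220195 + I*√535046) = (-304176 + 3015)/(220195 + I*√535046) = -301161/(220195 + I*√535046)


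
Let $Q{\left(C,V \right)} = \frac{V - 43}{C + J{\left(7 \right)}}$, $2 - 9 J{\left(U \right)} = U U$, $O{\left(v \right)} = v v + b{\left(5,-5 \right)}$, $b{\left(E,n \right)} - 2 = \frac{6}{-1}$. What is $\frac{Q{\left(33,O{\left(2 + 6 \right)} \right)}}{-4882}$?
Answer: $- \frac{153}{1220500} \approx -0.00012536$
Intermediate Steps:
$b{\left(E,n \right)} = -4$ ($b{\left(E,n \right)} = 2 + \frac{6}{-1} = 2 + 6 \left(-1\right) = 2 - 6 = -4$)
$O{\left(v \right)} = -4 + v^{2}$ ($O{\left(v \right)} = v v - 4 = v^{2} - 4 = -4 + v^{2}$)
$J{\left(U \right)} = \frac{2}{9} - \frac{U^{2}}{9}$ ($J{\left(U \right)} = \frac{2}{9} - \frac{U U}{9} = \frac{2}{9} - \frac{U^{2}}{9}$)
$Q{\left(C,V \right)} = \frac{-43 + V}{- \frac{47}{9} + C}$ ($Q{\left(C,V \right)} = \frac{V - 43}{C + \left(\frac{2}{9} - \frac{7^{2}}{9}\right)} = \frac{-43 + V}{C + \left(\frac{2}{9} - \frac{49}{9}\right)} = \frac{-43 + V}{C - \frac{47}{9}} = \frac{-43 + V}{- \frac{47}{9} + C}$)
$\frac{Q{\left(33,O{\left(2 + 6 \right)} \right)}}{-4882} = \frac{9 \frac{1}{-47 + 9 \cdot 33} \left(-43 - \left(4 - \left(2 + 6\right)^{2}\right)\right)}{-4882} = \frac{9 \left(-43 - \left(4 - 8^{2}\right)\right)}{-47 + 297} \left(- \frac{1}{4882}\right) = \frac{9 \left(-43 + \left(-4 + 64\right)\right)}{250} \left(- \frac{1}{4882}\right) = 9 \cdot \frac{1}{250} \left(-43 + 60\right) \left(- \frac{1}{4882}\right) = 9 \cdot \frac{1}{250} \cdot 17 \left(- \frac{1}{4882}\right) = \frac{153}{250} \left(- \frac{1}{4882}\right) = - \frac{153}{1220500}$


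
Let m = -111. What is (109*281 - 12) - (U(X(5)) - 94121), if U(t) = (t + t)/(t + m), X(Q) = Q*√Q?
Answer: 760652449/6098 + 555*√5/6098 ≈ 1.2474e+5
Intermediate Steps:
X(Q) = Q^(3/2)
U(t) = 2*t/(-111 + t) (U(t) = (t + t)/(t - 111) = (2*t)/(-111 + t) = 2*t/(-111 + t))
(109*281 - 12) - (U(X(5)) - 94121) = (109*281 - 12) - (2*5^(3/2)/(-111 + 5^(3/2)) - 94121) = (30629 - 12) - (2*(5*√5)/(-111 + 5*√5) - 94121) = 30617 - (10*√5/(-111 + 5*√5) - 94121) = 30617 - (-94121 + 10*√5/(-111 + 5*√5)) = 30617 + (94121 - 10*√5/(-111 + 5*√5)) = 124738 - 10*√5/(-111 + 5*√5)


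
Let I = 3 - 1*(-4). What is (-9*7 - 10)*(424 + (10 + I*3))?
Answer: -33215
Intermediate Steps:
I = 7 (I = 3 + 4 = 7)
(-9*7 - 10)*(424 + (10 + I*3)) = (-9*7 - 10)*(424 + (10 + 7*3)) = (-63 - 10)*(424 + (10 + 21)) = -73*(424 + 31) = -73*455 = -33215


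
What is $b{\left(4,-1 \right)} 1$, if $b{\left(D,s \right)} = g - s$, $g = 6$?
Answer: $7$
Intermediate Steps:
$b{\left(D,s \right)} = 6 - s$
$b{\left(4,-1 \right)} 1 = \left(6 - -1\right) 1 = \left(6 + 1\right) 1 = 7 \cdot 1 = 7$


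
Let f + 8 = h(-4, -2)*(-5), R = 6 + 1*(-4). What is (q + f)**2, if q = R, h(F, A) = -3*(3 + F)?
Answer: 441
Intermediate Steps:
R = 2 (R = 6 - 4 = 2)
h(F, A) = -9 - 3*F
f = -23 (f = -8 + (-9 - 3*(-4))*(-5) = -8 + (-9 + 12)*(-5) = -8 + 3*(-5) = -8 - 15 = -23)
q = 2
(q + f)**2 = (2 - 23)**2 = (-21)**2 = 441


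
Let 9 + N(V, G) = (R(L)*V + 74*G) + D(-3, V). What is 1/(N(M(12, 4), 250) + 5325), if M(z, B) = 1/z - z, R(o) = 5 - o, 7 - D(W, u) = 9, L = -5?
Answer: 6/142169 ≈ 4.2203e-5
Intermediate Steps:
D(W, u) = -2 (D(W, u) = 7 - 1*9 = 7 - 9 = -2)
N(V, G) = -11 + 10*V + 74*G (N(V, G) = -9 + (((5 - 1*(-5))*V + 74*G) - 2) = -9 + (((5 + 5)*V + 74*G) - 2) = -9 + ((10*V + 74*G) - 2) = -9 + (-2 + 10*V + 74*G) = -11 + 10*V + 74*G)
1/(N(M(12, 4), 250) + 5325) = 1/((-11 + 10*(1/12 - 1*12) + 74*250) + 5325) = 1/((-11 + 10*(1/12 - 12) + 18500) + 5325) = 1/((-11 + 10*(-143/12) + 18500) + 5325) = 1/((-11 - 715/6 + 18500) + 5325) = 1/(110219/6 + 5325) = 1/(142169/6) = 6/142169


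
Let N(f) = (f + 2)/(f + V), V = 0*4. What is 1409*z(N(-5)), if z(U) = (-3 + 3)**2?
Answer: 0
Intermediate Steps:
V = 0
N(f) = (2 + f)/f (N(f) = (f + 2)/(f + 0) = (2 + f)/f)
z(U) = 0 (z(U) = 0**2 = 0)
1409*z(N(-5)) = 1409*0 = 0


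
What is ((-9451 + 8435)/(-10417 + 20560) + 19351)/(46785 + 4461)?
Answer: 196276177/519788178 ≈ 0.37761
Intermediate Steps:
((-9451 + 8435)/(-10417 + 20560) + 19351)/(46785 + 4461) = (-1016/10143 + 19351)/51246 = (-1016*1/10143 + 19351)*(1/51246) = (-1016/10143 + 19351)*(1/51246) = (196276177/10143)*(1/51246) = 196276177/519788178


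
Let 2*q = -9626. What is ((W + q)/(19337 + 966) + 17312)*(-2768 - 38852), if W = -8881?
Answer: -14628258064040/20303 ≈ -7.2050e+8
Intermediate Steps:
q = -4813 (q = (½)*(-9626) = -4813)
((W + q)/(19337 + 966) + 17312)*(-2768 - 38852) = ((-8881 - 4813)/(19337 + 966) + 17312)*(-2768 - 38852) = (-13694/20303 + 17312)*(-41620) = (351471842/20303)*(-41620) = -14628258064040/20303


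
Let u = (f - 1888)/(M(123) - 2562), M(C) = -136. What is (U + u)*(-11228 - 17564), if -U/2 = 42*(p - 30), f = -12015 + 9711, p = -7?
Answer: -120776336096/1349 ≈ -8.9530e+7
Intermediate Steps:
f = -2304
U = 3108 (U = -84*(-7 - 30) = -84*(-37) = -2*(-1554) = 3108)
u = 2096/1349 (u = (-2304 - 1888)/(-136 - 2562) = -4192/(-2698) = -4192*(-1/2698) = 2096/1349 ≈ 1.5537)
(U + u)*(-11228 - 17564) = (3108 + 2096/1349)*(-11228 - 17564) = (4194788/1349)*(-28792) = -120776336096/1349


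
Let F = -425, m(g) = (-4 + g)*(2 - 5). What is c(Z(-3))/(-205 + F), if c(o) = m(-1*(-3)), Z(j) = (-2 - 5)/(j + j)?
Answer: -1/210 ≈ -0.0047619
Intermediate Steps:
m(g) = 12 - 3*g (m(g) = (-4 + g)*(-3) = 12 - 3*g)
Z(j) = -7/(2*j) (Z(j) = -7*1/(2*j) = -7/(2*j))
c(o) = 3 (c(o) = 12 - (-3)*(-3) = 12 - 3*3 = 12 - 9 = 3)
c(Z(-3))/(-205 + F) = 3/(-205 - 425) = 3/(-630) = -1/630*3 = -1/210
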